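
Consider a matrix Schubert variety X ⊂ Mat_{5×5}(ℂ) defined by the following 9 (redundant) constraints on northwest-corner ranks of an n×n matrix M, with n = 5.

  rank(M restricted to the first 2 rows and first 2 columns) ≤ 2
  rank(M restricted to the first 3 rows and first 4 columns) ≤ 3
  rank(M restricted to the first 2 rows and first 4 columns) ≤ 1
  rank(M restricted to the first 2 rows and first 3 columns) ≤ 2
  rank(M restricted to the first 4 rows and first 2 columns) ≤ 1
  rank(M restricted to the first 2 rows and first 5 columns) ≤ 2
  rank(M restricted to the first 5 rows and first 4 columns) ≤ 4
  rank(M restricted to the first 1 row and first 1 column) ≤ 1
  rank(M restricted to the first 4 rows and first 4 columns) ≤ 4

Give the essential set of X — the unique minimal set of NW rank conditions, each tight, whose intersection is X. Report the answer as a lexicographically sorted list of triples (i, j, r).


Computing R[i][j] = min implied NW-rank bound (n=5, 9 conditions):

  1 1 1 1 1
  1 1 1 1 2
  1 1 2 2 3
  1 1 2 3 4
  1 2 3 4 5

hence w(1..5) = (1, 5, 3, 4, 2).

|D(w)|=5, |Ess(w)|=2:

[(2, 4, 1), (4, 2, 1)]


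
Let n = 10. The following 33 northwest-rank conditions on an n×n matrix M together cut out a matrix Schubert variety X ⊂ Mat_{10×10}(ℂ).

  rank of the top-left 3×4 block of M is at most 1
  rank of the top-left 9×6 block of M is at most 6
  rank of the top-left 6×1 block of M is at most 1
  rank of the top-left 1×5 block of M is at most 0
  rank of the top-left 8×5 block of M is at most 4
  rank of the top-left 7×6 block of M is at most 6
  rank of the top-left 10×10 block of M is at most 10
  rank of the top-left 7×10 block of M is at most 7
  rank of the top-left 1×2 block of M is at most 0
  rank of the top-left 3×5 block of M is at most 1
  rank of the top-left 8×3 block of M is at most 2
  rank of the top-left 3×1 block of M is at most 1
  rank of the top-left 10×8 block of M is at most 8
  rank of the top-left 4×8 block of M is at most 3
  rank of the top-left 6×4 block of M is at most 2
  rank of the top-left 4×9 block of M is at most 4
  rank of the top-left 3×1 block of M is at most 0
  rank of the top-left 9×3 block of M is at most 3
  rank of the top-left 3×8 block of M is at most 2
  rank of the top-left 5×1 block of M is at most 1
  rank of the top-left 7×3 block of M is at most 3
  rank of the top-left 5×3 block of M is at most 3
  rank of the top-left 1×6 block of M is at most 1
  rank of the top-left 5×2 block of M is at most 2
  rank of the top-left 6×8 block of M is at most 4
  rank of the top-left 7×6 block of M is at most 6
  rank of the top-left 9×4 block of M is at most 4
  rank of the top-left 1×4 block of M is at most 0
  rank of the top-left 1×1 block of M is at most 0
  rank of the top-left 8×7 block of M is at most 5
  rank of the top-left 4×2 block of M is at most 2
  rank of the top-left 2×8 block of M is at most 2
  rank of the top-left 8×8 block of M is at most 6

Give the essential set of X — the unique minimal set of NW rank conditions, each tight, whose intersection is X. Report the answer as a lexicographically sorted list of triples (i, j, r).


Recovering R(i,j) via the rank-extension bound from the 33 conditions:

  i=1: 0 0 0 0 0 1 1 1 1 1
  i=2: 0 1 1 1 1 2 2 2 2 2
  i=3: 0 1 1 1 1 2 2 2 3 3
  i=4: 1 2 2 2 2 3 3 3 4 4
  i=5: 1 2 2 2 3 4 4 4 5 5
  i=6: 1 2 2 2 3 4 4 4 5 6
  i=7: 1 2 2 3 4 5 5 5 6 7
  i=8: 1 2 2 3 4 5 5 6 7 8
  i=9: 1 2 3 4 5 6 6 7 8 9
  i=10: 1 2 3 4 5 6 7 8 9 10

so w = (6, 2, 9, 1, 5, 10, 4, 8, 3, 7).

|D(w)|=21, |Ess(w)|=8:

[(1, 5, 0), (3, 1, 0), (3, 5, 1), (3, 8, 2), (6, 4, 2), (6, 8, 4), (8, 3, 2), (8, 7, 5)]


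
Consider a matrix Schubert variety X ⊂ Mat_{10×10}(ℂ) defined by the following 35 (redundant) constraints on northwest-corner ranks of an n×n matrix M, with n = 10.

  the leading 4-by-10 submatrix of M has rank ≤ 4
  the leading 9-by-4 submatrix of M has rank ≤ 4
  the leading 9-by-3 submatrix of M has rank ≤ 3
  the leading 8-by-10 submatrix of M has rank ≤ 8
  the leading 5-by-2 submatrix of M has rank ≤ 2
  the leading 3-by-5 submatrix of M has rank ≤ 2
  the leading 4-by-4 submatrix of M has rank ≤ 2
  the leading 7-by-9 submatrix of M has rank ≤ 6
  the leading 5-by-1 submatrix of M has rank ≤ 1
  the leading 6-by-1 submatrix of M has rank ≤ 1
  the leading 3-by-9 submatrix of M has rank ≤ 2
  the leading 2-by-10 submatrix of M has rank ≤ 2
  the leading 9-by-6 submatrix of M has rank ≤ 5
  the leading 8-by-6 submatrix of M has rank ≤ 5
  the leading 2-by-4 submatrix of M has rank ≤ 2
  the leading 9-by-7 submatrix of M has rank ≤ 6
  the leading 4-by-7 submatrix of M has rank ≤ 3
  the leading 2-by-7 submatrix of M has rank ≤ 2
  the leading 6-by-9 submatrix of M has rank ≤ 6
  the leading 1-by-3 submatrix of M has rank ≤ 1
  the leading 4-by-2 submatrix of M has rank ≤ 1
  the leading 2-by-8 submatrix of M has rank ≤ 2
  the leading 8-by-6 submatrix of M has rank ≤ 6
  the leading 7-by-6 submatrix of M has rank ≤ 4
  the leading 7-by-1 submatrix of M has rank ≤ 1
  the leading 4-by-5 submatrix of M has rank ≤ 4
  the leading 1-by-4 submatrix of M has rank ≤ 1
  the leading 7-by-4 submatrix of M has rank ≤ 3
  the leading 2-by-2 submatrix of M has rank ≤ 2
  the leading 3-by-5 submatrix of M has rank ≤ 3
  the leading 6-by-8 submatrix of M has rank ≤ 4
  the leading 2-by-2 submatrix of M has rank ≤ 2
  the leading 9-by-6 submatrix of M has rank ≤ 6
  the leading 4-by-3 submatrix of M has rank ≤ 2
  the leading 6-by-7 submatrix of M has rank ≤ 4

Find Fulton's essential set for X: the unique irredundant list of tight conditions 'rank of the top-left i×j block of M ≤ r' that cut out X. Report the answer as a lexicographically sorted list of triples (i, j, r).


Computing R[i][j] = min implied NW-rank bound (n=10, 35 conditions):

  i=1: 1 1 1 1 1 1 1 1 1 1
  i=2: 1 1 2 2 2 2 2 2 2 2
  i=3: 1 1 2 2 2 2 2 2 2 3
  i=4: 1 1 2 2 3 3 3 3 3 4
  i=5: 1 2 3 3 4 4 4 4 4 5
  i=6: 1 2 3 3 4 4 4 4 5 6
  i=7: 1 2 3 3 4 4 5 5 6 7
  i=8: 1 2 3 4 5 5 6 6 7 8
  i=9: 1 2 3 4 5 5 6 7 8 9
  i=10: 1 2 3 4 5 6 7 8 9 10

second differences of R give the permutation w = (1, 3, 10, 5, 2, 9, 7, 4, 8, 6).

|D(w)|=17, |Ess(w)|=7:

[(3, 9, 2), (4, 2, 1), (4, 4, 2), (6, 8, 4), (7, 4, 3), (7, 6, 4), (9, 6, 5)]


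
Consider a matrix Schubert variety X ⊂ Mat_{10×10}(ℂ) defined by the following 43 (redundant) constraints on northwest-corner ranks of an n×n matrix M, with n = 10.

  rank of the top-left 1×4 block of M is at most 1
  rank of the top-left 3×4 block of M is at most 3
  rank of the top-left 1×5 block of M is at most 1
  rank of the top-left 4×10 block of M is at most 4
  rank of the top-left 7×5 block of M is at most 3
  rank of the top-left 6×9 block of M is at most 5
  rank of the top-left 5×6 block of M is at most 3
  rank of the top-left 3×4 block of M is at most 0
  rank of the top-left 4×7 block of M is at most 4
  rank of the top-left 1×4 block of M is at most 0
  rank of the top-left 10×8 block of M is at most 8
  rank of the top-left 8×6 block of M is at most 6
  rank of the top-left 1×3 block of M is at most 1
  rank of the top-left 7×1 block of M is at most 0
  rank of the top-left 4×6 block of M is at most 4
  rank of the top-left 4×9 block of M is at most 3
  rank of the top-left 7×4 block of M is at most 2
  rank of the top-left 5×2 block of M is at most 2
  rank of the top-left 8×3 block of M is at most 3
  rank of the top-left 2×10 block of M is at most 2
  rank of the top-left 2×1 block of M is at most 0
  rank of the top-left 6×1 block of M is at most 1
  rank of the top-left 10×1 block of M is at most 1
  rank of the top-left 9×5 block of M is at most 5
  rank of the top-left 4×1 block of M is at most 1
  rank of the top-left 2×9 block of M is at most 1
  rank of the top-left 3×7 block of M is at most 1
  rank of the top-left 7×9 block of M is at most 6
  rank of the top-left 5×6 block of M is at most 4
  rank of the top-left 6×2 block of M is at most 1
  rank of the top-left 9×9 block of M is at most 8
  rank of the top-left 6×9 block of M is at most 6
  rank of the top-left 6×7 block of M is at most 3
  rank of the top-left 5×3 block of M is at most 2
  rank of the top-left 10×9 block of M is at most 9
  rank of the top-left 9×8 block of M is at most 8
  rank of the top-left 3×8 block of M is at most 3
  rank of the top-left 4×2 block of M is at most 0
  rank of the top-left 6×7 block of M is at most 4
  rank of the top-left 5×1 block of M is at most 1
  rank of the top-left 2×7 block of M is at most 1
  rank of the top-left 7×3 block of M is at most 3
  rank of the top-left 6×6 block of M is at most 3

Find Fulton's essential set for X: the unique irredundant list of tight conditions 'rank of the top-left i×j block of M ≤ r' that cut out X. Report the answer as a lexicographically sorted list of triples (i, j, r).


Recovering R(i,j) via the rank-extension bound from the 43 conditions:

  i=1: 0 | 0 | 0 | 0 | 1 | 1 | 1 | 1 | 1 | 1
  i=2: 0 | 0 | 0 | 0 | 1 | 1 | 1 | 1 | 1 | 2
  i=3: 0 | 0 | 0 | 0 | 1 | 1 | 1 | 2 | 2 | 3
  i=4: 0 | 0 | 1 | 1 | 2 | 2 | 2 | 3 | 3 | 4
  i=5: 0 | 1 | 2 | 2 | 3 | 3 | 3 | 4 | 4 | 5
  i=6: 0 | 1 | 2 | 2 | 3 | 3 | 3 | 4 | 5 | 6
  i=7: 0 | 1 | 2 | 2 | 3 | 4 | 4 | 5 | 6 | 7
  i=8: 1 | 2 | 3 | 3 | 4 | 5 | 5 | 6 | 7 | 8
  i=9: 1 | 2 | 3 | 4 | 5 | 6 | 6 | 7 | 8 | 9
  i=10: 1 | 2 | 3 | 4 | 5 | 6 | 7 | 8 | 9 | 10

reading off 1-entries of Δ²R: w = (5, 10, 8, 3, 2, 9, 6, 1, 4, 7).

ℓ(w)=27; the 7 essential cells (i,j,r):

[(2, 9, 1), (3, 4, 0), (3, 7, 1), (4, 2, 0), (6, 7, 3), (7, 1, 0), (7, 4, 2)]


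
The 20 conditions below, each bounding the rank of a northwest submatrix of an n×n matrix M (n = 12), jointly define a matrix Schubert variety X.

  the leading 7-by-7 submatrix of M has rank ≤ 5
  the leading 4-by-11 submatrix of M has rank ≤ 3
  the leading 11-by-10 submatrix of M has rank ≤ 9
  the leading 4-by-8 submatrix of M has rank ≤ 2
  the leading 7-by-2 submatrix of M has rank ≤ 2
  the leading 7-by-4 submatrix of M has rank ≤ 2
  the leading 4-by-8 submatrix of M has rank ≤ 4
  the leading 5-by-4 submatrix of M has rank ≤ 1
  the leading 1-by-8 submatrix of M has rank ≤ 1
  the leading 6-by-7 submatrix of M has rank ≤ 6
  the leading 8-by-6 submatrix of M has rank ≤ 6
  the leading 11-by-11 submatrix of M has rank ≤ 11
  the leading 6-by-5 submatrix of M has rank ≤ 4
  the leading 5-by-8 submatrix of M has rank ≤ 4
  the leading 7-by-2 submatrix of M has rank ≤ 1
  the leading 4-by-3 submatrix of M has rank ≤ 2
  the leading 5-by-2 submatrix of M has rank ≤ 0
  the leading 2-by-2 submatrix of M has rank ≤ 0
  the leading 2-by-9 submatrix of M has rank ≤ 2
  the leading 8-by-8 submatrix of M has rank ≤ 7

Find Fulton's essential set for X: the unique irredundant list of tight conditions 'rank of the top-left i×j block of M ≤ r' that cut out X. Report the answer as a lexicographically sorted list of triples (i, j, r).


Propagating the 20 rank bounds to every northwest block:

  row 1: 0, 0, 1, 1, 1, 1, 1, 1, 1, 1, 1, 1
  row 2: 0, 0, 1, 1, 2, 2, 2, 2, 2, 2, 2, 2
  row 3: 0, 0, 1, 1, 2, 2, 2, 2, 3, 3, 3, 3
  row 4: 0, 0, 1, 1, 2, 2, 2, 2, 3, 3, 3, 4
  row 5: 0, 0, 1, 1, 2, 3, 3, 3, 4, 4, 4, 5
  row 6: 1, 1, 2, 2, 3, 4, 4, 4, 5, 5, 5, 6
  row 7: 1, 1, 2, 2, 3, 4, 5, 5, 6, 6, 6, 7
  row 8: 1, 2, 3, 3, 4, 5, 6, 6, 7, 7, 7, 8
  row 9: 1, 2, 3, 4, 5, 6, 7, 7, 8, 8, 8, 9
  row 10: 1, 2, 3, 4, 5, 6, 7, 8, 9, 9, 9, 10
  row 11: 1, 2, 3, 4, 5, 6, 7, 8, 9, 9, 10, 11
  row 12: 1, 2, 3, 4, 5, 6, 7, 8, 9, 10, 11, 12

the unique w with this rank table is (3, 5, 9, 12, 6, 1, 7, 2, 4, 8, 11, 10).

Fulton essential set (7 of the 25 Rothe cells):

[(4, 8, 2), (4, 11, 3), (5, 2, 0), (5, 4, 1), (7, 2, 1), (7, 4, 2), (11, 10, 9)]


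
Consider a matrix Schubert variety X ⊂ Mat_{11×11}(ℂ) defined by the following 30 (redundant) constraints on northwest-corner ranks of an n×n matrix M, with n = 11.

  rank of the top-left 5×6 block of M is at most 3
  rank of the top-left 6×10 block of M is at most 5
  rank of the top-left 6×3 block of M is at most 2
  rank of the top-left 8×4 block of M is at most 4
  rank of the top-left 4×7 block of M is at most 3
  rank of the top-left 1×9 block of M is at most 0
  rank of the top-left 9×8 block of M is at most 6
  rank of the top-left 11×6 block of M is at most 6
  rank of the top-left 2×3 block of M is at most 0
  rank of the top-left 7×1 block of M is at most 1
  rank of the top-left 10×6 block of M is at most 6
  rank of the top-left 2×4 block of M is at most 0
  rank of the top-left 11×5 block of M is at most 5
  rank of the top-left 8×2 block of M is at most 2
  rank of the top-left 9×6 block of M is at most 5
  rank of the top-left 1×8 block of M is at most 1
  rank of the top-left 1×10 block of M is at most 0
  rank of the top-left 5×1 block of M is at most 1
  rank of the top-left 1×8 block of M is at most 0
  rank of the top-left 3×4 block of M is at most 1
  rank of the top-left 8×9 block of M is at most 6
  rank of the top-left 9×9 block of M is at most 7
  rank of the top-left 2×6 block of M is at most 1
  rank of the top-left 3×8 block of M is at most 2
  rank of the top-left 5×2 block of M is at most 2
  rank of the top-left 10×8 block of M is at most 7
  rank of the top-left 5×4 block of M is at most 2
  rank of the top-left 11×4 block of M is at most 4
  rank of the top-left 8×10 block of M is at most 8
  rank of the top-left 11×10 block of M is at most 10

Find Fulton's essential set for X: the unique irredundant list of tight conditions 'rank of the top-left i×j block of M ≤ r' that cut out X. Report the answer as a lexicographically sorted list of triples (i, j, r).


Reconstructing r_w from the 30 given conditions:

  R[1]: 0  0  0  0  0  0  0  0  0  0  1
  R[2]: 0  0  0  0  1  1  1  1  1  1  2
  R[3]: 1  1  1  1  2  2  2  2  2  2  3
  R[4]: 1  2  2  2  3  3  3  3  3  3  4
  R[5]: 1  2  2  2  3  3  4  4  4  4  5
  R[6]: 1  2  2  3  4  4  5  5  5  5  6
  R[7]: 1  2  3  4  5  5  6  6  6  6  7
  R[8]: 1  2  3  4  5  5  6  6  6  7  8
  R[9]: 1  2  3  4  5  5  6  6  7  8  9
  R[10]: 1  2  3  4  5  6  7  7  8  9  10
  R[11]: 1  2  3  4  5  6  7  8  9  10  11

second differences of R give the permutation w = (11, 5, 1, 2, 7, 4, 3, 10, 9, 6, 8).

|D(w)|=23, |Ess(w)|=8:

[(1, 10, 0), (2, 4, 0), (5, 4, 2), (5, 6, 3), (6, 3, 2), (8, 9, 6), (9, 6, 5), (9, 8, 6)]


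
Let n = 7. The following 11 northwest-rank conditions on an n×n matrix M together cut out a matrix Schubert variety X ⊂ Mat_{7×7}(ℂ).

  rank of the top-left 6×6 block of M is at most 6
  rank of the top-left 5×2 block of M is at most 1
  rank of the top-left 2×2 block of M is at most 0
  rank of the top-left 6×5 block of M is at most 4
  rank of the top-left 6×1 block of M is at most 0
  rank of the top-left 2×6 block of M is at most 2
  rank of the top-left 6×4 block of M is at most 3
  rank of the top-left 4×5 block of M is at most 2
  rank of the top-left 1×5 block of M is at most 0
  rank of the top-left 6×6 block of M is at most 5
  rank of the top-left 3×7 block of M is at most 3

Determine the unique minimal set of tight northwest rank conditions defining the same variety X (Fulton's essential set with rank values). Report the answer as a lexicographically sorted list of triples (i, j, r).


Computing R[i][j] = min implied NW-rank bound (n=7, 11 conditions):

  i=1: 0 0 0 0 0 1 1
  i=2: 0 0 1 1 1 2 2
  i=3: 0 1 2 2 2 3 3
  i=4: 0 1 2 2 2 3 4
  i=5: 0 1 2 3 3 4 5
  i=6: 0 1 2 3 4 5 6
  i=7: 1 2 3 4 5 6 7

the unique w with this rank table is (6, 3, 2, 7, 4, 5, 1).

4 SE-corners of the 13-cell Rothe diagram give Ess(w):

[(1, 5, 0), (2, 2, 0), (4, 5, 2), (6, 1, 0)]


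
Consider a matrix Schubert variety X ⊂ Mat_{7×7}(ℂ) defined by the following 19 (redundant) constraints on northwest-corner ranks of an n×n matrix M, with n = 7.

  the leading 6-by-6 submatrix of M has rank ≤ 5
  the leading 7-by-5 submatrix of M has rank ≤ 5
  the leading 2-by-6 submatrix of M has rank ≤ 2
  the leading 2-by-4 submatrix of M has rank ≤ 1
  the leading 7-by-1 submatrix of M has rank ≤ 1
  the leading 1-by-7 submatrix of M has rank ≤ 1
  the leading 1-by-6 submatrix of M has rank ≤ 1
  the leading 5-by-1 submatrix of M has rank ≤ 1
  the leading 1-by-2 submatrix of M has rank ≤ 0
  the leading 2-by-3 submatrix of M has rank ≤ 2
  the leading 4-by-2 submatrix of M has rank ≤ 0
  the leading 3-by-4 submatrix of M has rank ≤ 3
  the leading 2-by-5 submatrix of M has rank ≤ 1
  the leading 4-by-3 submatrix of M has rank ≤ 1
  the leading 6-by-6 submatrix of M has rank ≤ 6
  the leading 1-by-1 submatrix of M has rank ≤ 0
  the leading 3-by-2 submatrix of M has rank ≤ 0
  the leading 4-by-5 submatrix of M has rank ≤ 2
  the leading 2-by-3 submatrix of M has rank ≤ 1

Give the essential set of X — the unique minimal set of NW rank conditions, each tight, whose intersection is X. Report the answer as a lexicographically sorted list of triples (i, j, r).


The tightest implied rank at each (i,j), from the 19 conditions:

  row 1: 0 0 1 1 1 1 1
  row 2: 0 0 1 1 1 2 2
  row 3: 0 0 1 2 2 3 3
  row 4: 0 0 1 2 2 3 4
  row 5: 1 1 2 3 3 4 5
  row 6: 1 2 3 4 4 5 6
  row 7: 1 2 3 4 5 6 7

hence w(1..7) = (3, 6, 4, 7, 1, 2, 5).

ℓ(w)=11; the 3 essential cells (i,j,r):

[(2, 5, 1), (4, 2, 0), (4, 5, 2)]


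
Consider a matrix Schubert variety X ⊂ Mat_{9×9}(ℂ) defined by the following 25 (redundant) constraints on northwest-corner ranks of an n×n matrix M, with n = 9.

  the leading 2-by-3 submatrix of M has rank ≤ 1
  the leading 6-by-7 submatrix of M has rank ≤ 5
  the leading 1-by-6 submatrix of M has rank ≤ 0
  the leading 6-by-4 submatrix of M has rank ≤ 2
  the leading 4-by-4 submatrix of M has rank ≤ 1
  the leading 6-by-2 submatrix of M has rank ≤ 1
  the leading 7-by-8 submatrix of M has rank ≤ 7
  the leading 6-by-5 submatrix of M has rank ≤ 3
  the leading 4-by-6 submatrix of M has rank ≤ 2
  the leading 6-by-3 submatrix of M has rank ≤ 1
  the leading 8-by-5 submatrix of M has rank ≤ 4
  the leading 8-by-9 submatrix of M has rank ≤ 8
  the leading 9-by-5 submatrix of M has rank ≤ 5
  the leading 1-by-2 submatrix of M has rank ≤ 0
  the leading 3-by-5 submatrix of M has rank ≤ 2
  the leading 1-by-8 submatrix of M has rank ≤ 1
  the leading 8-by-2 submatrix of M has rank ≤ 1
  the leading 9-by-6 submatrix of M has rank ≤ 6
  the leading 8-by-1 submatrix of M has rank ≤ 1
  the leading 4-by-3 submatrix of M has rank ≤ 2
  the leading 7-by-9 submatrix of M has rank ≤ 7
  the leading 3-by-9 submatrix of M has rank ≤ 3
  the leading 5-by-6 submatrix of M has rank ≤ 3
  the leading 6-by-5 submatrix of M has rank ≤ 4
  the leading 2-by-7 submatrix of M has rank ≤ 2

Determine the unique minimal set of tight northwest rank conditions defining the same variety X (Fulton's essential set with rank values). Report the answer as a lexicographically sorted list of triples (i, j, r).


Propagating the 25 rank bounds to every northwest block:

  0, 0, 0, 0, 0, 0, 1, 1, 1
  1, 1, 1, 1, 1, 1, 2, 2, 2
  1, 1, 1, 1, 2, 2, 3, 3, 3
  1, 1, 1, 1, 2, 2, 3, 4, 4
  1, 1, 1, 2, 3, 3, 4, 5, 5
  1, 1, 1, 2, 3, 4, 5, 6, 6
  1, 1, 2, 3, 4, 5, 6, 7, 7
  1, 1, 2, 3, 4, 5, 6, 7, 8
  1, 2, 3, 4, 5, 6, 7, 8, 9

so w = (7, 1, 5, 8, 4, 6, 3, 9, 2).

D(w) has 19 cells with 5 SE-corners; essential set:

[(1, 6, 0), (4, 4, 1), (4, 6, 2), (6, 3, 1), (8, 2, 1)]


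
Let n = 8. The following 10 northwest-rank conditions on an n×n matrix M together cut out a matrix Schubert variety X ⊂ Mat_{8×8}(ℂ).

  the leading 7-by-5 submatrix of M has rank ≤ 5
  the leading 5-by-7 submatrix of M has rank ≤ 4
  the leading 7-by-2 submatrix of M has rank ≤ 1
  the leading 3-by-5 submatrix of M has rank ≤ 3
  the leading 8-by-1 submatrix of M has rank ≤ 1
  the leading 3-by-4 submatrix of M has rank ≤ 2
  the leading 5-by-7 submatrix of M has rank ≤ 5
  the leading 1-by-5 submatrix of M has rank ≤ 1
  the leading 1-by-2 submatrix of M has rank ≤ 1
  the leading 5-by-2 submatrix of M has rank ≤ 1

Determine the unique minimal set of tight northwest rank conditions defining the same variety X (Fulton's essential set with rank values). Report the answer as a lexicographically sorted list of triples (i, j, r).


Propagating the 10 rank bounds to every northwest block:

  R[1]: 1, 1, 1, 1, 1, 1, 1, 1
  R[2]: 1, 1, 2, 2, 2, 2, 2, 2
  R[3]: 1, 1, 2, 2, 3, 3, 3, 3
  R[4]: 1, 1, 2, 3, 4, 4, 4, 4
  R[5]: 1, 1, 2, 3, 4, 4, 4, 5
  R[6]: 1, 1, 2, 3, 4, 5, 5, 6
  R[7]: 1, 1, 2, 3, 4, 5, 6, 7
  R[8]: 1, 2, 3, 4, 5, 6, 7, 8

hence w(1..8) = (1, 3, 5, 4, 8, 6, 7, 2).

3 SE-corners of the 9-cell Rothe diagram give Ess(w):

[(3, 4, 2), (5, 7, 4), (7, 2, 1)]


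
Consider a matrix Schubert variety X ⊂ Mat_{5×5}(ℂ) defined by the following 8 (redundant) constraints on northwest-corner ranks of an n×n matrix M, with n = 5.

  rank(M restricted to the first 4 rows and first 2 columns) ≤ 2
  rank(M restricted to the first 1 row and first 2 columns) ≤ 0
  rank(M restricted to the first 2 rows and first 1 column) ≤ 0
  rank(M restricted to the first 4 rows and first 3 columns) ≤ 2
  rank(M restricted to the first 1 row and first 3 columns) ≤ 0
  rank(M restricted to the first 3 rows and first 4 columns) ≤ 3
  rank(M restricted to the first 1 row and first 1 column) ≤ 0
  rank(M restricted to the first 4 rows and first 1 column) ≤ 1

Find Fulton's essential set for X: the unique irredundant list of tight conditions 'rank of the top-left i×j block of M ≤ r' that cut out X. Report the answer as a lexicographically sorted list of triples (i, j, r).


Recovering R(i,j) via the rank-extension bound from the 8 conditions:

  row 1: 0, 0, 0, 1, 1
  row 2: 0, 1, 1, 2, 2
  row 3: 1, 2, 2, 3, 3
  row 4: 1, 2, 2, 3, 4
  row 5: 1, 2, 3, 4, 5

second differences of R give the permutation w = (4, 2, 1, 5, 3).

Fulton essential set (3 of the 5 Rothe cells):

[(1, 3, 0), (2, 1, 0), (4, 3, 2)]


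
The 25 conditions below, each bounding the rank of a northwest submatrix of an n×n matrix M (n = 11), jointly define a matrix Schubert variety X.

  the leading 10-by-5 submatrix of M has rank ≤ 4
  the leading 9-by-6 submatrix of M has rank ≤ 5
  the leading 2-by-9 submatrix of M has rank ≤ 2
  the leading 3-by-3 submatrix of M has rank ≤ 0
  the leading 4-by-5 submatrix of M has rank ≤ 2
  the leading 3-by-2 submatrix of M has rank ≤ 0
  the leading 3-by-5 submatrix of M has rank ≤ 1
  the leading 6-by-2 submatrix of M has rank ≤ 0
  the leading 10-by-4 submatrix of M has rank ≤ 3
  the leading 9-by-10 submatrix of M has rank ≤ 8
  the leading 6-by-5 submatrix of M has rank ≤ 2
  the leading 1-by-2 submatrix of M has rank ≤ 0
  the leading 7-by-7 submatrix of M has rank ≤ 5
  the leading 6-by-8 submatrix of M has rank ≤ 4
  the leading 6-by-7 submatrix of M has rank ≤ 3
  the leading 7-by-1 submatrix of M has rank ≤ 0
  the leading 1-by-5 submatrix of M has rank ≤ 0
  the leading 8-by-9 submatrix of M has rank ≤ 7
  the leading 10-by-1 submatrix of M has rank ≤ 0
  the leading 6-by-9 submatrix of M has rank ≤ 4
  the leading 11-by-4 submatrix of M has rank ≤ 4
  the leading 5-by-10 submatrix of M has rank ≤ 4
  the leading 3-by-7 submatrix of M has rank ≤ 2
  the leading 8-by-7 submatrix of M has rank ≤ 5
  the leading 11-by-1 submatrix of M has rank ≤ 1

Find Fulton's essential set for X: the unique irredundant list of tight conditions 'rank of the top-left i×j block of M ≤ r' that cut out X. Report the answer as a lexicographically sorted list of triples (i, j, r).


The tightest implied rank at each (i,j), from the 25 conditions:

  0, 0, 0, 0, 0, 1, 1, 1, 1, 1, 1
  0, 0, 0, 1, 1, 2, 2, 2, 2, 2, 2
  0, 0, 0, 1, 1, 2, 2, 3, 3, 3, 3
  0, 0, 1, 2, 2, 3, 3, 4, 4, 4, 4
  0, 0, 1, 2, 2, 3, 3, 4, 4, 4, 5
  0, 0, 1, 2, 2, 3, 3, 4, 4, 5, 6
  0, 1, 2, 3, 3, 4, 4, 5, 5, 6, 7
  0, 1, 2, 3, 4, 5, 5, 6, 6, 7, 8
  0, 1, 2, 3, 4, 5, 6, 7, 7, 8, 9
  0, 1, 2, 3, 4, 5, 6, 7, 8, 9, 10
  1, 2, 3, 4, 5, 6, 7, 8, 9, 10, 11

hence w(1..11) = (6, 4, 8, 3, 11, 10, 2, 5, 7, 9, 1).

D(w) has 30 cells with 10 SE-corners; essential set:

[(1, 5, 0), (3, 3, 0), (3, 5, 1), (3, 7, 2), (5, 10, 4), (6, 2, 0), (6, 5, 2), (6, 7, 3), (6, 9, 4), (10, 1, 0)]


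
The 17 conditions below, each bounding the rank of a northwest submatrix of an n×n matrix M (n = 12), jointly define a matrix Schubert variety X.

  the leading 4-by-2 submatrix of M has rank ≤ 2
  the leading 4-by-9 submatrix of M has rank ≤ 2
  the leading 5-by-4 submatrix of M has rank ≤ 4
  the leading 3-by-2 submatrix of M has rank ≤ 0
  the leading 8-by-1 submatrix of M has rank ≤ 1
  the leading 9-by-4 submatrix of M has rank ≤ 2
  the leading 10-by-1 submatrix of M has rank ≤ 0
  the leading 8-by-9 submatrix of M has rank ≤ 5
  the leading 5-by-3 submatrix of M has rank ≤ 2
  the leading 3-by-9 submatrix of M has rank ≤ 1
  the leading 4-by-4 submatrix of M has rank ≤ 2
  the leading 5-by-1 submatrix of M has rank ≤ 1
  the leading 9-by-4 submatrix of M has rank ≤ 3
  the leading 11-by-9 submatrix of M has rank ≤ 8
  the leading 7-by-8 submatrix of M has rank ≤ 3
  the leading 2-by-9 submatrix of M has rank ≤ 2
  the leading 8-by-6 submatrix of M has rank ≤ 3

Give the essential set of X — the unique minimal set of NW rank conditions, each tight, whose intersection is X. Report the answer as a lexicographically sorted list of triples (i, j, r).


Recovering R(i,j) via the rank-extension bound from the 17 conditions:

  i=1: 0 | 0 | 1 | 1 | 1 | 1 | 1 | 1 | 1 | 1 | 1 | 1
  i=2: 0 | 0 | 1 | 1 | 1 | 1 | 1 | 1 | 1 | 2 | 2 | 2
  i=3: 0 | 0 | 1 | 1 | 1 | 1 | 1 | 1 | 1 | 2 | 3 | 3
  i=4: 0 | 1 | 2 | 2 | 2 | 2 | 2 | 2 | 2 | 3 | 4 | 4
  i=5: 0 | 1 | 2 | 2 | 3 | 3 | 3 | 3 | 3 | 4 | 5 | 5
  i=6: 0 | 1 | 2 | 2 | 3 | 3 | 3 | 3 | 4 | 5 | 6 | 6
  i=7: 0 | 1 | 2 | 2 | 3 | 3 | 3 | 3 | 4 | 5 | 6 | 7
  i=8: 0 | 1 | 2 | 2 | 3 | 3 | 4 | 4 | 5 | 6 | 7 | 8
  i=9: 0 | 1 | 2 | 2 | 3 | 4 | 5 | 5 | 6 | 7 | 8 | 9
  i=10: 0 | 1 | 2 | 3 | 4 | 5 | 6 | 6 | 7 | 8 | 9 | 10
  i=11: 1 | 2 | 3 | 4 | 5 | 6 | 7 | 7 | 8 | 9 | 10 | 11
  i=12: 1 | 2 | 3 | 4 | 5 | 6 | 7 | 8 | 9 | 10 | 11 | 12

hence w(1..12) = (3, 10, 11, 2, 5, 9, 12, 7, 6, 4, 1, 8).

Fulton essential set (6 of the 37 Rothe cells):

[(3, 2, 0), (3, 9, 1), (7, 8, 3), (8, 6, 3), (9, 4, 2), (10, 1, 0)]


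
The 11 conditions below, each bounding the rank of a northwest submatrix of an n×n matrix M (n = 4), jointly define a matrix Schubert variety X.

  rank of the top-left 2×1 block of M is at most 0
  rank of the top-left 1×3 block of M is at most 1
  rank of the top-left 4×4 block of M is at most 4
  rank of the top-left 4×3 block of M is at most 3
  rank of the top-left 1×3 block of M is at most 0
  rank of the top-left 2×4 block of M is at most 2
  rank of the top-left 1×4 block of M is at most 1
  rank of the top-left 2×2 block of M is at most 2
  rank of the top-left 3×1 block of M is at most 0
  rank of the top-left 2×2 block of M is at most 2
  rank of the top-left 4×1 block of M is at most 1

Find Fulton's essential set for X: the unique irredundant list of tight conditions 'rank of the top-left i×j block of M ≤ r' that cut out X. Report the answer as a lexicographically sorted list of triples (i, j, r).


The tightest implied rank at each (i,j), from the 11 conditions:

  i=1: 0 | 0 | 0 | 1
  i=2: 0 | 1 | 1 | 2
  i=3: 0 | 1 | 2 | 3
  i=4: 1 | 2 | 3 | 4

so w = (4, 2, 3, 1).

2 SE-corners of the 5-cell Rothe diagram give Ess(w):

[(1, 3, 0), (3, 1, 0)]


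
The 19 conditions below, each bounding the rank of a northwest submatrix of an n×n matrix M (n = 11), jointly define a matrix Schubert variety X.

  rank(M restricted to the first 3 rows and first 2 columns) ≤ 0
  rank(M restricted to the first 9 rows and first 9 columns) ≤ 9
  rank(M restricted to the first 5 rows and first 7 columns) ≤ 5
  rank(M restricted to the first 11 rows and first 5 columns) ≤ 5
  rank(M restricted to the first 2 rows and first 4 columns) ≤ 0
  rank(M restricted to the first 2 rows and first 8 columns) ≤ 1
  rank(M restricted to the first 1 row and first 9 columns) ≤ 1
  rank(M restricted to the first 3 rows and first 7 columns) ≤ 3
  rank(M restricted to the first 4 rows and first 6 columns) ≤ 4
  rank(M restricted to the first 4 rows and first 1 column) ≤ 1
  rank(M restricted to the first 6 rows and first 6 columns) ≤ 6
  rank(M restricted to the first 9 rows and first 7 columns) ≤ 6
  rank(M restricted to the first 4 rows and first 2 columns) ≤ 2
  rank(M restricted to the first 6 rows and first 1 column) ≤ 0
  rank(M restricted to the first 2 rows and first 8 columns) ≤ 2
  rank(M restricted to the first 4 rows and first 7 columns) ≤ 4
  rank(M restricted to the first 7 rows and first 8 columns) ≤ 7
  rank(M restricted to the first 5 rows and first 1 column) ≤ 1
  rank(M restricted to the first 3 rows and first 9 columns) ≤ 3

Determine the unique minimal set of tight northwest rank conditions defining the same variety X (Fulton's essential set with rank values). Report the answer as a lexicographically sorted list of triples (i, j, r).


Reconstructing r_w from the 19 given conditions:

  0 | 0 | 0 | 0 | 1 | 1 | 1 | 1 | 1 | 1 | 1
  0 | 0 | 0 | 0 | 1 | 1 | 1 | 1 | 2 | 2 | 2
  0 | 0 | 1 | 1 | 2 | 2 | 2 | 2 | 3 | 3 | 3
  0 | 1 | 2 | 2 | 3 | 3 | 3 | 3 | 4 | 4 | 4
  0 | 1 | 2 | 3 | 4 | 4 | 4 | 4 | 5 | 5 | 5
  0 | 1 | 2 | 3 | 4 | 5 | 5 | 5 | 6 | 6 | 6
  1 | 2 | 3 | 4 | 5 | 6 | 6 | 6 | 7 | 7 | 7
  1 | 2 | 3 | 4 | 5 | 6 | 6 | 7 | 8 | 8 | 8
  1 | 2 | 3 | 4 | 5 | 6 | 6 | 7 | 8 | 9 | 9
  1 | 2 | 3 | 4 | 5 | 6 | 7 | 8 | 9 | 10 | 10
  1 | 2 | 3 | 4 | 5 | 6 | 7 | 8 | 9 | 10 | 11

second differences of R give the permutation w = (5, 9, 3, 2, 4, 6, 1, 8, 10, 7, 11).

5 SE-corners of the 18-cell Rothe diagram give Ess(w):

[(2, 4, 0), (2, 8, 1), (3, 2, 0), (6, 1, 0), (9, 7, 6)]


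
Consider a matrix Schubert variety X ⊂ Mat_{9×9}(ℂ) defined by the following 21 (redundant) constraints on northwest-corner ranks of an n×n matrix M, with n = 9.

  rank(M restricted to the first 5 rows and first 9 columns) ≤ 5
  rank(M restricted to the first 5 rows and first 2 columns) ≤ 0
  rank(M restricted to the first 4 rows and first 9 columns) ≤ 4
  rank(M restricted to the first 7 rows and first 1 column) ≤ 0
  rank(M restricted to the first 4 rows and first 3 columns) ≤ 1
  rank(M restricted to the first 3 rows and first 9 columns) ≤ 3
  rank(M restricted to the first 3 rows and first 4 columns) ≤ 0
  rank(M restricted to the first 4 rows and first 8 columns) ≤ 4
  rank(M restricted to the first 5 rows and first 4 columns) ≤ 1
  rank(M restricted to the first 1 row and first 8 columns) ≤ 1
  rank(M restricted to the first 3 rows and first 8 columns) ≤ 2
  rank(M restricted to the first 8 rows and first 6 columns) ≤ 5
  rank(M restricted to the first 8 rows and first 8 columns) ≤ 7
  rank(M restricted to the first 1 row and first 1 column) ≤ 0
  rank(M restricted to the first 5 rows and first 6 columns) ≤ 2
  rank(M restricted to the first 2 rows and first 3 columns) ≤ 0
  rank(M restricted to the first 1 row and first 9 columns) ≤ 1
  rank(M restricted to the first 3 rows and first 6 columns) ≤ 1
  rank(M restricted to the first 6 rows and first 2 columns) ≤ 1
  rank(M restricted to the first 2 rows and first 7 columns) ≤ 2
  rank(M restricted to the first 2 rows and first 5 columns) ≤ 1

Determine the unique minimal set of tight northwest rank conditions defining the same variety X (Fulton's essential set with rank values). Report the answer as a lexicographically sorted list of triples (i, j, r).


Computing R[i][j] = min implied NW-rank bound (n=9, 21 conditions):

  i=1: 0 0 0 0 1 1 1 1 1
  i=2: 0 0 0 0 1 1 2 2 2
  i=3: 0 0 0 0 1 1 2 2 3
  i=4: 0 0 1 1 2 2 3 3 4
  i=5: 0 0 1 1 2 2 3 4 5
  i=6: 0 1 2 2 3 3 4 5 6
  i=7: 0 1 2 3 4 4 5 6 7
  i=8: 1 2 3 4 5 5 6 7 8
  i=9: 1 2 3 4 5 6 7 8 9

so w = (5, 7, 9, 3, 8, 2, 4, 1, 6).

Rothe diagram D(w) (23 cells), 7 SE-corners (essential conditions):

[(3, 4, 0), (3, 6, 1), (3, 8, 2), (5, 2, 0), (5, 4, 1), (5, 6, 2), (7, 1, 0)]


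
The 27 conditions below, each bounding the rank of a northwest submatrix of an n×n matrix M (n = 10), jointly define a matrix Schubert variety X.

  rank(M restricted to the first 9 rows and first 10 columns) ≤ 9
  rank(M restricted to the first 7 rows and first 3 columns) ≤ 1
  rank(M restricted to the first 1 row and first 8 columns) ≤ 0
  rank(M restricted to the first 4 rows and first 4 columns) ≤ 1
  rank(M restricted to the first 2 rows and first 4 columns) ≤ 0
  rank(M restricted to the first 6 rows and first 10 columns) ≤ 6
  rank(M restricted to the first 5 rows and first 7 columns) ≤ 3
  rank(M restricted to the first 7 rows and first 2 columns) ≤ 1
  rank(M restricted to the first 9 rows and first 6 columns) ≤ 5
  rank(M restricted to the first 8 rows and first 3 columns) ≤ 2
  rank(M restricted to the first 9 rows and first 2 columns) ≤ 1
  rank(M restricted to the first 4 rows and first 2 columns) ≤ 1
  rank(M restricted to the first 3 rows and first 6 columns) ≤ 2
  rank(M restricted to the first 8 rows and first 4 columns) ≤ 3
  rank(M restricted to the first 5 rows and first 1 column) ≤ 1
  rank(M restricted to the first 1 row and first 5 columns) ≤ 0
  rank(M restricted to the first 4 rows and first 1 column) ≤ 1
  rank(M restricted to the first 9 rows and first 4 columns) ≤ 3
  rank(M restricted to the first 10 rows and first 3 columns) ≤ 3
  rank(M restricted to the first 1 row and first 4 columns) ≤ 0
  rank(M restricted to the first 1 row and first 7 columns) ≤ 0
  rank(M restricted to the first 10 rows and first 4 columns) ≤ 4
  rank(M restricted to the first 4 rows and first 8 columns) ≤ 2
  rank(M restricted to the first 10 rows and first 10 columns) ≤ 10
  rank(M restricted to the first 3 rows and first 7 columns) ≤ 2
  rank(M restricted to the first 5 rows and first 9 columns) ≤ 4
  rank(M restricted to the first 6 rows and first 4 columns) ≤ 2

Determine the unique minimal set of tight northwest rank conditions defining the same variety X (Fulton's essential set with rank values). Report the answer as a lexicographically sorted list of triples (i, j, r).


Recovering R(i,j) via the rank-extension bound from the 27 conditions:

  R[1]: 0, 0, 0, 0, 0, 0, 0, 0, 1, 1
  R[2]: 0, 0, 0, 0, 1, 1, 1, 1, 2, 2
  R[3]: 1, 1, 1, 1, 2, 2, 2, 2, 3, 3
  R[4]: 1, 1, 1, 1, 2, 2, 2, 2, 3, 4
  R[5]: 1, 1, 1, 2, 3, 3, 3, 3, 4, 5
  R[6]: 1, 1, 1, 2, 3, 4, 4, 4, 5, 6
  R[7]: 1, 1, 1, 2, 3, 4, 5, 5, 6, 7
  R[8]: 1, 1, 2, 3, 4, 5, 6, 6, 7, 8
  R[9]: 1, 1, 2, 3, 4, 5, 6, 7, 8, 9
  R[10]: 1, 2, 3, 4, 5, 6, 7, 8, 9, 10

hence w(1..10) = (9, 5, 1, 10, 4, 6, 7, 3, 8, 2).

6 SE-corners of the 26-cell Rothe diagram give Ess(w):

[(1, 8, 0), (2, 4, 0), (4, 4, 1), (4, 8, 2), (7, 3, 1), (9, 2, 1)]


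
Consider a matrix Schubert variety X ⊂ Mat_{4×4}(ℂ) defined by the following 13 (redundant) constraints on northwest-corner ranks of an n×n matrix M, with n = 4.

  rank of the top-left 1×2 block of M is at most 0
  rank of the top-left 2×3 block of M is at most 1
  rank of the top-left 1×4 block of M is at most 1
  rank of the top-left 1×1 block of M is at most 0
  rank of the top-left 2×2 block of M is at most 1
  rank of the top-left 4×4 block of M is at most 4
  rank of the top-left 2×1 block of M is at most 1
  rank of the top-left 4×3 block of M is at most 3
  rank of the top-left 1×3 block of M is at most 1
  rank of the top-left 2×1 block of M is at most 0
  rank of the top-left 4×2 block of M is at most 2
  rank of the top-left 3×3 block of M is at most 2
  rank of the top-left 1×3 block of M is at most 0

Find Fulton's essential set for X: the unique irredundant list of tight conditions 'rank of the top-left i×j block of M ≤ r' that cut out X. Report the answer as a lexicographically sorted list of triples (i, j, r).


The tightest implied rank at each (i,j), from the 13 conditions:

  i=1: 0, 0, 0, 1
  i=2: 0, 1, 1, 2
  i=3: 1, 2, 2, 3
  i=4: 1, 2, 3, 4

the unique w with this rank table is (4, 2, 1, 3).

Rothe diagram D(w) (4 cells), 2 SE-corners (essential conditions):

[(1, 3, 0), (2, 1, 0)]


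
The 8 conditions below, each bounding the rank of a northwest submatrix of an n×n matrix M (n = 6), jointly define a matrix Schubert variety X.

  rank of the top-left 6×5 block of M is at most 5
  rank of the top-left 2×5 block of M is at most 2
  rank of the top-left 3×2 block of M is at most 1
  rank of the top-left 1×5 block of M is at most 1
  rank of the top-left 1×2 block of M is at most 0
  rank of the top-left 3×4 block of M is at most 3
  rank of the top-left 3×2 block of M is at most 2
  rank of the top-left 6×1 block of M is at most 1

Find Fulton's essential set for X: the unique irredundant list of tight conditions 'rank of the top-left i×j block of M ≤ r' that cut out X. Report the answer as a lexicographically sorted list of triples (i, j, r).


Computing R[i][j] = min implied NW-rank bound (n=6, 8 conditions):

  row 1: 0 0 1 1 1 1
  row 2: 1 1 2 2 2 2
  row 3: 1 1 2 3 3 3
  row 4: 1 2 3 4 4 4
  row 5: 1 2 3 4 5 5
  row 6: 1 2 3 4 5 6

the unique w with this rank table is (3, 1, 4, 2, 5, 6).

Rothe diagram D(w) (3 cells), 2 SE-corners (essential conditions):

[(1, 2, 0), (3, 2, 1)]


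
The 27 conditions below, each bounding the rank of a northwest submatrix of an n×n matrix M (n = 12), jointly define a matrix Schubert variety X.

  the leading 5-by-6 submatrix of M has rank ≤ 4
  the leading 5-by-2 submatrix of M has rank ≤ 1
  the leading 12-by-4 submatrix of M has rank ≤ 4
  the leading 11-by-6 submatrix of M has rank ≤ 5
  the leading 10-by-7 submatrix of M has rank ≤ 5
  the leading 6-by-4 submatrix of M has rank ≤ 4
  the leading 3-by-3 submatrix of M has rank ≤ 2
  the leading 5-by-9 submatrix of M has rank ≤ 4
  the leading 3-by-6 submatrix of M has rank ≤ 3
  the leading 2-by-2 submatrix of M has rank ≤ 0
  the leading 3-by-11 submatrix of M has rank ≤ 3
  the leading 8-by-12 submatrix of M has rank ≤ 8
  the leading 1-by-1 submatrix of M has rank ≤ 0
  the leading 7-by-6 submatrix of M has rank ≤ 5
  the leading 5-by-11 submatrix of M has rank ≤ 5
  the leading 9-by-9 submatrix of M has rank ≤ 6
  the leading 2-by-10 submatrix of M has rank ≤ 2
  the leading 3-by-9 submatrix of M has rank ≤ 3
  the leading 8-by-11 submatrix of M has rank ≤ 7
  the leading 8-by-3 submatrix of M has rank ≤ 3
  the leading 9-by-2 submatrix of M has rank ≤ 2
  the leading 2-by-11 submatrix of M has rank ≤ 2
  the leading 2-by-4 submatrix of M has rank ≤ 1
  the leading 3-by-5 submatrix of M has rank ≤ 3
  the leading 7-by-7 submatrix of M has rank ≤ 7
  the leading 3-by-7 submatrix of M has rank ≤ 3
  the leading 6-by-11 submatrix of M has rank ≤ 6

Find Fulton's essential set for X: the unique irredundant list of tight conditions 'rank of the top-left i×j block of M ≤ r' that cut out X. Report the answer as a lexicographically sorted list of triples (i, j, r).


The tightest implied rank at each (i,j), from the 27 conditions:

  i=1: 0  0  1  1  1  1  1  1  1  1  1  1
  i=2: 0  0  1  1  2  2  2  2  2  2  2  2
  i=3: 1  1  2  2  3  3  3  3  3  3  3  3
  i=4: 1  1  2  3  4  4  4  4  4  4  4  4
  i=5: 1  1  2  3  4  4  4  4  4  5  5  5
  i=6: 1  2  3  4  5  5  5  5  5  6  6  6
  i=7: 1  2  3  4  5  5  5  6  6  7  7  7
  i=8: 1  2  3  4  5  5  5  6  6  7  7  8
  i=9: 1  2  3  4  5  5  5  6  6  7  8  9
  i=10: 1  2  3  4  5  5  5  6  7  8  9  10
  i=11: 1  2  3  4  5  5  6  7  8  9  10  11
  i=12: 1  2  3  4  5  6  7  8  9  10  11  12

so w = (3, 5, 1, 4, 10, 2, 8, 12, 11, 9, 7, 6).

D(w) has 23 cells with 8 SE-corners; essential set:

[(2, 2, 0), (2, 4, 1), (5, 2, 1), (5, 9, 4), (8, 11, 7), (9, 9, 6), (10, 7, 5), (11, 6, 5)]


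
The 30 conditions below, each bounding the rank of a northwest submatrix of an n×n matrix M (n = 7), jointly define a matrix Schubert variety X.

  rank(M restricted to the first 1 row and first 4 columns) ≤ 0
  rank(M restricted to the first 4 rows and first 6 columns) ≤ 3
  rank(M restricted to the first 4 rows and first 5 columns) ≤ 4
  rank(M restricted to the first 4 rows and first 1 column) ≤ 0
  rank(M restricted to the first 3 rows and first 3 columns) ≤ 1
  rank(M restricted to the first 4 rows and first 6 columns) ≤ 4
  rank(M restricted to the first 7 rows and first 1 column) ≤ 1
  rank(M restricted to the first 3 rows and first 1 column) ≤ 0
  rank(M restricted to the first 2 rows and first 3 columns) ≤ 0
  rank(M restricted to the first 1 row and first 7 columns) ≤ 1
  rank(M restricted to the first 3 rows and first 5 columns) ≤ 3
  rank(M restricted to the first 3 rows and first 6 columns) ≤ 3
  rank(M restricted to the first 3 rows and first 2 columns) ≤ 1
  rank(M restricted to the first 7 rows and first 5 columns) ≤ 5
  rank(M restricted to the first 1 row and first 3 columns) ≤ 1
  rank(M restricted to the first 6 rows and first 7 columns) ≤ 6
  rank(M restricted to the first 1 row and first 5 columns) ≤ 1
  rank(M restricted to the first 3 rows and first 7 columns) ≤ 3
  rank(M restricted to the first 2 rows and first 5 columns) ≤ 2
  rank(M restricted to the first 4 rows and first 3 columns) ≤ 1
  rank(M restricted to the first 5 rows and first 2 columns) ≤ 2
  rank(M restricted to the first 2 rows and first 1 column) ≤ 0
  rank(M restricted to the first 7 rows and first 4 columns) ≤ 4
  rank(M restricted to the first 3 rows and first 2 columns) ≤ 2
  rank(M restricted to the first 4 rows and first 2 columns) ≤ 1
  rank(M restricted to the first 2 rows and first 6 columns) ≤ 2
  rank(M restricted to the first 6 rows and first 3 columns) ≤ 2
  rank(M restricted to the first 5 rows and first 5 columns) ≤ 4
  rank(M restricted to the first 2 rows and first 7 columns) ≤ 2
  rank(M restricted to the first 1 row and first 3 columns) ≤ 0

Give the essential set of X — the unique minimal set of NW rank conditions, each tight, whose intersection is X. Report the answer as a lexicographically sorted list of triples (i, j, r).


Rank table r_w(7×7) implied by the 30 constraints:

  row 1: 0 | 0 | 0 | 0 | 1 | 1 | 1
  row 2: 0 | 0 | 0 | 1 | 2 | 2 | 2
  row 3: 0 | 1 | 1 | 2 | 3 | 3 | 3
  row 4: 0 | 1 | 1 | 2 | 3 | 3 | 4
  row 5: 1 | 2 | 2 | 3 | 4 | 4 | 5
  row 6: 1 | 2 | 2 | 3 | 4 | 5 | 6
  row 7: 1 | 2 | 3 | 4 | 5 | 6 | 7

hence w(1..7) = (5, 4, 2, 7, 1, 6, 3).

Fulton essential set (6 of the 12 Rothe cells):

[(1, 4, 0), (2, 3, 0), (4, 1, 0), (4, 3, 1), (4, 6, 3), (6, 3, 2)]
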